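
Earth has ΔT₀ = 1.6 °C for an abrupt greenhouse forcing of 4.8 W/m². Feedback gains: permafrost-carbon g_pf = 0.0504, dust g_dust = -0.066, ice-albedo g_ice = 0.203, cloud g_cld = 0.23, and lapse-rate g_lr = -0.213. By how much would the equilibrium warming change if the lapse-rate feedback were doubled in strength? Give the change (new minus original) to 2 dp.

Original: g = 0.2044, ΔT = 1.6/(1−0.2044) = 2.0111 °C.
With doubled lapse-rate: g' = -0.0086, ΔT' = 1.6/(1+0.0086) = 1.5864 °C.
Change = 1.5864 − 2.0111 = -0.42 °C.

-0.42 °C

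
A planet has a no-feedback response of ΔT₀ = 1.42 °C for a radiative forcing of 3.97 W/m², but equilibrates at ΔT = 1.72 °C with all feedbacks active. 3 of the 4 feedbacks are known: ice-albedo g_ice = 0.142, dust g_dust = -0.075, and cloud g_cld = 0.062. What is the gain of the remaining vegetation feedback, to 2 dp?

0.05

Amplification A = ΔT/ΔT₀ = 1.72/1.42 = 1.211.
Total gain g = 1 − 1/A = 1 − 1/1.211 = 0.1742.
Known gains sum to 0.142 − 0.075 + 0.062 = 0.129.
g_veg = 0.1742 − 0.129 = 0.05.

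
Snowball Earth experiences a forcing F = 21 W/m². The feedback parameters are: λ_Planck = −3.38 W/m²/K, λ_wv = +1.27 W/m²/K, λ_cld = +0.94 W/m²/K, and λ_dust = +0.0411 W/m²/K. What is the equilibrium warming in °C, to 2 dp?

Net feedback parameter λ = (−3.38) + (+1.27) + (+0.94) + (+0.0411) = -1.1289 W/m²/K.
ΔT = −F/λ = −21/(-1.1289) = 18.60 °C.

18.60 °C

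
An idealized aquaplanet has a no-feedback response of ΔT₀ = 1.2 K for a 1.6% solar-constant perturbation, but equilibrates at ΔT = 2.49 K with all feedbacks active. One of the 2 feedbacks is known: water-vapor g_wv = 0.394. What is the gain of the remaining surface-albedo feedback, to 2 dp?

0.12

Amplification A = ΔT/ΔT₀ = 2.49/1.2 = 2.075.
Total gain g = 1 − 1/A = 1 − 1/2.075 = 0.5181.
The known gain is 0.394.
g_alb = 0.5181 − 0.394 = 0.12.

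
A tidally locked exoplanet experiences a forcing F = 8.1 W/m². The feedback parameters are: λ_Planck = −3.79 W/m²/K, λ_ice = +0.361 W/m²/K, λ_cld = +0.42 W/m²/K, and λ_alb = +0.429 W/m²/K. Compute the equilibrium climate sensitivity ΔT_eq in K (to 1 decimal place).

Net feedback parameter λ = (−3.79) + (+0.361) + (+0.42) + (+0.429) = -2.58 W/m²/K.
ΔT = −F/λ = −8.1/(-2.58) = 3.1 K.

3.1 K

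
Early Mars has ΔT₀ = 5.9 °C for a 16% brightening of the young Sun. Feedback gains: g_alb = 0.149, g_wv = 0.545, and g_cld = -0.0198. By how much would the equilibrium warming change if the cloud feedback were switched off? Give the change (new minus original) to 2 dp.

Original: g = 0.6742, ΔT = 5.9/(1−0.6742) = 18.1093 °C.
Without cloud: g' = 0.694, ΔT' = 5.9/(1−0.694) = 19.2810 °C.
Change = 19.2810 − 18.1093 = 1.17 °C.

1.17 °C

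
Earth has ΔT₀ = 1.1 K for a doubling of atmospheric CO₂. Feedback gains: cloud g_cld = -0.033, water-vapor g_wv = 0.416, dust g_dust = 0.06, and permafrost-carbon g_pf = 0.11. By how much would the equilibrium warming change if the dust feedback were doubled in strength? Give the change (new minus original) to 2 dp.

Original: g = 0.553, ΔT = 1.1/(1−0.553) = 2.4609 K.
With doubled dust: g' = 0.613, ΔT' = 1.1/(1−0.613) = 2.8424 K.
Change = 2.8424 − 2.4609 = 0.38 K.

0.38 K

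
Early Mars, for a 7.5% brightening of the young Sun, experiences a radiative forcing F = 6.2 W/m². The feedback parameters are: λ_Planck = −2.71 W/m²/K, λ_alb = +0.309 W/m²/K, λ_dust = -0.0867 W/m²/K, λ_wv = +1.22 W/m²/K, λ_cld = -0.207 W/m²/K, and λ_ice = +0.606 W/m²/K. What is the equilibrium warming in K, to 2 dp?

Net feedback parameter λ = (−2.71) + (+0.309) + (-0.0867) + (+1.22) + (-0.207) + (+0.606) = -0.8687 W/m²/K.
ΔT = −F/λ = −6.2/(-0.8687) = 7.14 K.

7.14 K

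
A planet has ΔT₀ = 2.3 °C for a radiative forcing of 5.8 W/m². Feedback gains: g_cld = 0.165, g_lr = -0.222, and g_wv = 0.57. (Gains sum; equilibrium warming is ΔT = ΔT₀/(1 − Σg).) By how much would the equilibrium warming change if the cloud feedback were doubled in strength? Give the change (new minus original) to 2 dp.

Original: g = 0.513, ΔT = 2.3/(1−0.513) = 4.7228 °C.
With doubled cloud: g' = 0.678, ΔT' = 2.3/(1−0.678) = 7.1429 °C.
Change = 7.1429 − 4.7228 = 2.42 °C.

2.42 °C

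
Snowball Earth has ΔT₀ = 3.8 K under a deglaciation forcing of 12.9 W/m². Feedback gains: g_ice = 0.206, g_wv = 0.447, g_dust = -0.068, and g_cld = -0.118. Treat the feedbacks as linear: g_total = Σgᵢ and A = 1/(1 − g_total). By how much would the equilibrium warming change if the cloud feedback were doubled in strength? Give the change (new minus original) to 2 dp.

Original: g = 0.467, ΔT = 3.8/(1−0.467) = 7.1295 K.
With doubled cloud: g' = 0.349, ΔT' = 3.8/(1−0.349) = 5.8372 K.
Change = 5.8372 − 7.1295 = -1.29 K.

-1.29 K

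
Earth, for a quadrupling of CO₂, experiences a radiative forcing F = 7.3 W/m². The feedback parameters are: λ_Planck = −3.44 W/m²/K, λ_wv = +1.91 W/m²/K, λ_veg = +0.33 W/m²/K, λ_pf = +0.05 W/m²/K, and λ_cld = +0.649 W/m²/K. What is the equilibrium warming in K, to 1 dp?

14.6 K

Net feedback parameter λ = (−3.44) + (+1.91) + (+0.33) + (+0.05) + (+0.649) = -0.501 W/m²/K.
ΔT = −F/λ = −7.3/(-0.501) = 14.6 K.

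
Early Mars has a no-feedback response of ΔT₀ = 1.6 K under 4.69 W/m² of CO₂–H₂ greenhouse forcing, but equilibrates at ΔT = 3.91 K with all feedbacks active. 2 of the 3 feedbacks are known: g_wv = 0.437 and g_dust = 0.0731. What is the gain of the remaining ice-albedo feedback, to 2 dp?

0.08

Amplification A = ΔT/ΔT₀ = 3.91/1.6 = 2.444.
Total gain g = 1 − 1/A = 1 − 1/2.444 = 0.5908.
Known gains sum to 0.437 + 0.0731 = 0.5101.
g_ice = 0.5908 − 0.5101 = 0.08.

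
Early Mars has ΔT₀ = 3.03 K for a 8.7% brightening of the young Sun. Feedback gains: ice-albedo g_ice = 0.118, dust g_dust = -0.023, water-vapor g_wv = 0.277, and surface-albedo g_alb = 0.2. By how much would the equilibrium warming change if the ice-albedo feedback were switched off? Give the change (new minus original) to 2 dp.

-1.53 K

Original: g = 0.572, ΔT = 3.03/(1−0.572) = 7.0794 K.
Without ice-albedo: g' = 0.454, ΔT' = 3.03/(1−0.454) = 5.5495 K.
Change = 5.5495 − 7.0794 = -1.53 K.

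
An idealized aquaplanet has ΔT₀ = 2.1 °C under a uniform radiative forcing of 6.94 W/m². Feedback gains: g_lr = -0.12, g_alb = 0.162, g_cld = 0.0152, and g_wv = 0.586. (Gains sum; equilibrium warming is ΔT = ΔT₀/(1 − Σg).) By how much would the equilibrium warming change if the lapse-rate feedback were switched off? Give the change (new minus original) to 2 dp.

Original: g = 0.6432, ΔT = 2.1/(1−0.6432) = 5.8857 °C.
Without lapse-rate: g' = 0.7632, ΔT' = 2.1/(1−0.7632) = 8.8682 °C.
Change = 8.8682 − 5.8857 = 2.98 °C.

2.98 °C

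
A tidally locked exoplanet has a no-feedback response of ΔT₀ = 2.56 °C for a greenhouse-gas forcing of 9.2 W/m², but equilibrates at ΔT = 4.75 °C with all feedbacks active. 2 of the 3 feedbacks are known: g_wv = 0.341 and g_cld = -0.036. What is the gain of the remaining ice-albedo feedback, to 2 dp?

Amplification A = ΔT/ΔT₀ = 4.75/2.56 = 1.855.
Total gain g = 1 − 1/A = 1 − 1/1.855 = 0.4609.
Known gains sum to 0.341 − 0.036 = 0.305.
g_ice = 0.4609 − 0.305 = 0.16.

0.16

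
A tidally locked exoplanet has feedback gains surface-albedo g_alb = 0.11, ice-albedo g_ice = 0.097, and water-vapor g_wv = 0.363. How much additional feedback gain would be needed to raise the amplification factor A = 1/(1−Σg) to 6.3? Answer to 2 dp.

Current total gain = 0.57.
Target gain for A = 6.3: g* = 1 − 1/6.3 = 0.8413.
Additional gain needed = 0.8413 − 0.57 = 0.27.

0.27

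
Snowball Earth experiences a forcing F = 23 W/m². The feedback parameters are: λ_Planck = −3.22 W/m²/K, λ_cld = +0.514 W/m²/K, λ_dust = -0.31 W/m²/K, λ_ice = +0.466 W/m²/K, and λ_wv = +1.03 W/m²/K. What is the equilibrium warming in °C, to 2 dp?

Net feedback parameter λ = (−3.22) + (+0.514) + (-0.31) + (+0.466) + (+1.03) = -1.52 W/m²/K.
ΔT = −F/λ = −23/(-1.52) = 15.13 °C.

15.13 °C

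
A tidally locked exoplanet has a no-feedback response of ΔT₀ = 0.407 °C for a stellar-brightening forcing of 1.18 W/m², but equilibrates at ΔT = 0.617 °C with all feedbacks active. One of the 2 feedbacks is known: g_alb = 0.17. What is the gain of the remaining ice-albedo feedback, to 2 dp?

0.17

Amplification A = ΔT/ΔT₀ = 0.617/0.407 = 1.516.
Total gain g = 1 − 1/A = 1 − 1/1.516 = 0.3404.
The known gain is 0.17.
g_ice = 0.3404 − 0.17 = 0.17.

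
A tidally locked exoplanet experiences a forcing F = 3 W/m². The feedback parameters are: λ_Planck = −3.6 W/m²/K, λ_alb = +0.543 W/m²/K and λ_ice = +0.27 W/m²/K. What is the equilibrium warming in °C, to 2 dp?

Net feedback parameter λ = (−3.6) + (+0.543) + (+0.27) = -2.787 W/m²/K.
ΔT = −F/λ = −3/(-2.787) = 1.08 °C.

1.08 °C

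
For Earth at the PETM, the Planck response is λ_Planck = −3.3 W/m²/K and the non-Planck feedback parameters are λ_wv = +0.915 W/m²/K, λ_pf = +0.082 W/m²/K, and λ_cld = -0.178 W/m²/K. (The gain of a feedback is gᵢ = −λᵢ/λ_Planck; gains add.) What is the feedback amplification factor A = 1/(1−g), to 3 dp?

1.330

Convert to gains: g_wv = 0.915/3.3 = 0.2773; g_pf = 0.082/3.3 = 0.02485; g_cld = -0.178/3.3 = -0.05394.
Total gain g = 0.24821.
A = 1/(1 − 0.24821) = 1.330.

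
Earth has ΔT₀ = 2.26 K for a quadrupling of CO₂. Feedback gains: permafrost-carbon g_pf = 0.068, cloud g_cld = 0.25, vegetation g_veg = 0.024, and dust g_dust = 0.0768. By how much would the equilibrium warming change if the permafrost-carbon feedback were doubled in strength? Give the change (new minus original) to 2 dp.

Original: g = 0.4188, ΔT = 2.26/(1−0.4188) = 3.8885 K.
With doubled permafrost-carbon: g' = 0.4868, ΔT' = 2.26/(1−0.4868) = 4.4037 K.
Change = 4.4037 − 3.8885 = 0.52 K.

0.52 K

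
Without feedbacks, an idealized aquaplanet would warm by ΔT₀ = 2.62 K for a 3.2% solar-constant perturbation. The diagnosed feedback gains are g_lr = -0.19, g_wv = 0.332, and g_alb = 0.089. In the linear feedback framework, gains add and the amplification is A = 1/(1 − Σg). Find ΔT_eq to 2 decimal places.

Total gain g = -0.19 + 0.332 + 0.089 = 0.231.
Amplification A = 1/(1 − 0.231) = 1.3.
ΔT = 2.62 × 1.3 = 3.41 K.

3.41 K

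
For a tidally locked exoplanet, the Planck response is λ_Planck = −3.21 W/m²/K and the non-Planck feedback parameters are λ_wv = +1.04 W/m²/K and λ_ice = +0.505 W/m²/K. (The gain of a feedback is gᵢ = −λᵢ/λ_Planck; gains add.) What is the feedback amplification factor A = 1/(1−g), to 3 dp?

Convert to gains: g_wv = 1.04/3.21 = 0.324; g_ice = 0.505/3.21 = 0.1573.
Total gain g = 0.4813.
A = 1/(1 − 0.4813) = 1.928.

1.928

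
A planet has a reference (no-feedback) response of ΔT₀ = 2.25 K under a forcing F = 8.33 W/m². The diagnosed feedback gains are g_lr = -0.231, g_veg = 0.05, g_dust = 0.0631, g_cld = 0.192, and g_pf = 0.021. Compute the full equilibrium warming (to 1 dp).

Total gain g = -0.231 + 0.05 + 0.0631 + 0.192 + 0.021 = 0.0951.
Amplification A = 1/(1 − 0.0951) = 1.105.
ΔT = 2.25 × 1.105 = 2.5 K.

2.5 K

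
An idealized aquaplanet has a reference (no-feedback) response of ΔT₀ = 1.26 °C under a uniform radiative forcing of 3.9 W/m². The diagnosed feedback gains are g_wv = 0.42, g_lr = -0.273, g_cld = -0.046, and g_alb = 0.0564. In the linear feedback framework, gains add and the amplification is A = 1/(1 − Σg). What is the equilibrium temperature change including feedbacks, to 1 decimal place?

Total gain g = 0.42 − 0.273 − 0.046 + 0.0564 = 0.1574.
Amplification A = 1/(1 − 0.1574) = 1.187.
ΔT = 1.26 × 1.187 = 1.5 °C.

1.5 °C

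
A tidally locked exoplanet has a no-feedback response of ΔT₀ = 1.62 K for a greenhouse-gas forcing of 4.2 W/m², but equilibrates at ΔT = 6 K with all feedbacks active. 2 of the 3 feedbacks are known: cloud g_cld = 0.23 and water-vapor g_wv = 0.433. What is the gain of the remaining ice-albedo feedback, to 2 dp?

Amplification A = ΔT/ΔT₀ = 6/1.62 = 3.704.
Total gain g = 1 − 1/A = 1 − 1/3.704 = 0.73.
Known gains sum to 0.23 + 0.433 = 0.663.
g_ice = 0.73 − 0.663 = 0.07.

0.07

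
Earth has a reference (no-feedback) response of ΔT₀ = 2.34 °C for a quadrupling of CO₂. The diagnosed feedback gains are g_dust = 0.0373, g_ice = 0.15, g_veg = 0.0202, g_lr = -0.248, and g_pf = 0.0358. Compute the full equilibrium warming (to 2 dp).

Total gain g = 0.0373 + 0.15 + 0.0202 − 0.248 + 0.0358 = -0.0047.
Amplification A = 1/(1 + 0.0047) = 0.9953.
ΔT = 2.34 × 0.9953 = 2.33 °C.

2.33 °C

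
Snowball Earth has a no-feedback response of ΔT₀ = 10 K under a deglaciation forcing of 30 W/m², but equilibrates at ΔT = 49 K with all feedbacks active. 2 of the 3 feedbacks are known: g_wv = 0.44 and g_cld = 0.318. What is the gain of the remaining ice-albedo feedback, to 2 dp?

0.04

Amplification A = ΔT/ΔT₀ = 49/10 = 4.9.
Total gain g = 1 − 1/A = 1 − 1/4.9 = 0.7959.
Known gains sum to 0.44 + 0.318 = 0.758.
g_ice = 0.7959 − 0.758 = 0.04.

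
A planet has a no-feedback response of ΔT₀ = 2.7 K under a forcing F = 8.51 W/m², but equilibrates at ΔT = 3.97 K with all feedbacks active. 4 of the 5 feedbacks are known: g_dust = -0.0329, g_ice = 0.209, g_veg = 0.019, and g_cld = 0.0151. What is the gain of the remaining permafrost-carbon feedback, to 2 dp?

Amplification A = ΔT/ΔT₀ = 3.97/2.7 = 1.47.
Total gain g = 1 − 1/A = 1 − 1/1.47 = 0.3197.
Known gains sum to -0.0329 + 0.209 + 0.019 + 0.0151 = 0.2102.
g_pf = 0.3197 − 0.2102 = 0.11.

0.11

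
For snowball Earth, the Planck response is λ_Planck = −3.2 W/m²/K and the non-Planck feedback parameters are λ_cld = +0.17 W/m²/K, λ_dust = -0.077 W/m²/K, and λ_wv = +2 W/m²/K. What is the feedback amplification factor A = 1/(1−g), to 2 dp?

Convert to gains: g_cld = 0.17/3.2 = 0.05312; g_dust = -0.077/3.2 = -0.02406; g_wv = 2/3.2 = 0.625.
Total gain g = 0.65406.
A = 1/(1 − 0.65406) = 2.89.

2.89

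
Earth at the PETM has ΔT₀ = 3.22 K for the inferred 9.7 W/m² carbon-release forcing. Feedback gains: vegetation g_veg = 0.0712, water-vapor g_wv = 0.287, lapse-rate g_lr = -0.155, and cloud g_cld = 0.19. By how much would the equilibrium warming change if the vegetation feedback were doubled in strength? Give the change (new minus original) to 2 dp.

0.71 K

Original: g = 0.3932, ΔT = 3.22/(1−0.3932) = 5.3065 K.
With doubled vegetation: g' = 0.4644, ΔT' = 3.22/(1−0.4644) = 6.0119 K.
Change = 6.0119 − 5.3065 = 0.71 K.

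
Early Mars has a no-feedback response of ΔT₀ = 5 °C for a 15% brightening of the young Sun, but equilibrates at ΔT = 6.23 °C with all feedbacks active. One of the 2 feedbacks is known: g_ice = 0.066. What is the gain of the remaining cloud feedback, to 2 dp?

Amplification A = ΔT/ΔT₀ = 6.23/5 = 1.246.
Total gain g = 1 − 1/A = 1 − 1/1.246 = 0.1974.
The known gain is 0.066.
g_cld = 0.1974 − 0.066 = 0.13.

0.13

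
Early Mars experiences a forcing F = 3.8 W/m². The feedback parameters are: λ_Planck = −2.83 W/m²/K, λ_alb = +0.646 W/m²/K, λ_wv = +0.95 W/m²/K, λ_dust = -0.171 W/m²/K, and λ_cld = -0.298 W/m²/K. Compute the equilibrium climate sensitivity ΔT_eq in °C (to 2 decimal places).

2.23 °C

Net feedback parameter λ = (−2.83) + (+0.646) + (+0.95) + (-0.171) + (-0.298) = -1.703 W/m²/K.
ΔT = −F/λ = −3.8/(-1.703) = 2.23 °C.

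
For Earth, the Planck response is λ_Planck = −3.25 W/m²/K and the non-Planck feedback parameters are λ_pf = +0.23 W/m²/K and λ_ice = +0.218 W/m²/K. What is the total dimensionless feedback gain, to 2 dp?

Convert to gains: g_pf = 0.23/3.25 = 0.07077; g_ice = 0.218/3.25 = 0.06708.
Total gain g = 0.13785.

0.14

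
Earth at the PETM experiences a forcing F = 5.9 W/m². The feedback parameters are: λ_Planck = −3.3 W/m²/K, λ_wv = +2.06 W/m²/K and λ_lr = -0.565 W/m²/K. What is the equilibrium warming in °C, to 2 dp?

Net feedback parameter λ = (−3.3) + (+2.06) + (-0.565) = -1.805 W/m²/K.
ΔT = −F/λ = −5.9/(-1.805) = 3.27 °C.

3.27 °C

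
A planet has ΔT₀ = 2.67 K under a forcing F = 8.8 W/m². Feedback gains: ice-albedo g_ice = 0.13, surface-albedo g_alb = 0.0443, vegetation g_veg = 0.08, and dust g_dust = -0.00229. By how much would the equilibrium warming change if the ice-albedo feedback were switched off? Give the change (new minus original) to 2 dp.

-0.53 K

Original: g = 0.25201, ΔT = 2.67/(1−0.25201) = 3.5696 K.
Without ice-albedo: g' = 0.12201, ΔT' = 2.67/(1−0.12201) = 3.0410 K.
Change = 3.0410 − 3.5696 = -0.53 K.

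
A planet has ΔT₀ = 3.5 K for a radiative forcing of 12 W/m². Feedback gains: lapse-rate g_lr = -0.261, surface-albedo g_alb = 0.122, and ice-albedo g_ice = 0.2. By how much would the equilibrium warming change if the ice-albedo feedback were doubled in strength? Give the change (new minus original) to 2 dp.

1.01 K

Original: g = 0.061, ΔT = 3.5/(1−0.061) = 3.7274 K.
With doubled ice-albedo: g' = 0.261, ΔT' = 3.5/(1−0.261) = 4.7361 K.
Change = 4.7361 − 3.7274 = 1.01 K.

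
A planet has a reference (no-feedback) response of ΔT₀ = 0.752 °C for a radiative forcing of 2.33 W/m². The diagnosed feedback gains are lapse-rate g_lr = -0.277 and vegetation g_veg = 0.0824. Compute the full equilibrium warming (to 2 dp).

0.63 °C

Total gain g = -0.277 + 0.0824 = -0.1946.
Amplification A = 1/(1 + 0.1946) = 0.8371.
ΔT = 0.752 × 0.8371 = 0.63 °C.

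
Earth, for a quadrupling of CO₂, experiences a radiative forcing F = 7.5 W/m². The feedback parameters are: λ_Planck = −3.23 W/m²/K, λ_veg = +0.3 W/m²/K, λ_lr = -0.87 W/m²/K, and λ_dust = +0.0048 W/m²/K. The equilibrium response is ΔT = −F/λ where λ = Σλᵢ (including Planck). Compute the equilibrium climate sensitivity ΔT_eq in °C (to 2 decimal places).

1.98 °C

Net feedback parameter λ = (−3.23) + (+0.3) + (-0.87) + (+0.0048) = -3.7952 W/m²/K.
ΔT = −F/λ = −7.5/(-3.7952) = 1.98 °C.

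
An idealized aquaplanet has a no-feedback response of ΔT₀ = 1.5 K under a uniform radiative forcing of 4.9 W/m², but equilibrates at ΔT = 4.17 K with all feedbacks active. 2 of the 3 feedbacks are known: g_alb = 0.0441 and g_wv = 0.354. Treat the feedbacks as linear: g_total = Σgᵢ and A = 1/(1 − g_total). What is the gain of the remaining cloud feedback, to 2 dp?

Amplification A = ΔT/ΔT₀ = 4.17/1.5 = 2.78.
Total gain g = 1 − 1/A = 1 − 1/2.78 = 0.6403.
Known gains sum to 0.0441 + 0.354 = 0.3981.
g_cld = 0.6403 − 0.3981 = 0.24.

0.24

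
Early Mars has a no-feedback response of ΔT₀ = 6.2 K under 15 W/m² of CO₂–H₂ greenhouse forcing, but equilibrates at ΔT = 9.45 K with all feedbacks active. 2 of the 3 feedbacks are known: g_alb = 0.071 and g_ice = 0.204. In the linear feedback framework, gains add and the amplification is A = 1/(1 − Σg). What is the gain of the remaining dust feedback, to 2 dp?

0.07

Amplification A = ΔT/ΔT₀ = 9.45/6.2 = 1.524.
Total gain g = 1 − 1/A = 1 − 1/1.524 = 0.3438.
Known gains sum to 0.071 + 0.204 = 0.275.
g_dust = 0.3438 − 0.275 = 0.07.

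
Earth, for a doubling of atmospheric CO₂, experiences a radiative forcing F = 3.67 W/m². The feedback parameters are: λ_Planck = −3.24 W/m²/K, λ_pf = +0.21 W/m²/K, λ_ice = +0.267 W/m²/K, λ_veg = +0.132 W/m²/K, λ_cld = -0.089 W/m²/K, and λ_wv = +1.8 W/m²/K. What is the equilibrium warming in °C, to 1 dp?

Net feedback parameter λ = (−3.24) + (+0.21) + (+0.267) + (+0.132) + (-0.089) + (+1.8) = -0.92 W/m²/K.
ΔT = −F/λ = −3.67/(-0.92) = 4.0 °C.

4.0 °C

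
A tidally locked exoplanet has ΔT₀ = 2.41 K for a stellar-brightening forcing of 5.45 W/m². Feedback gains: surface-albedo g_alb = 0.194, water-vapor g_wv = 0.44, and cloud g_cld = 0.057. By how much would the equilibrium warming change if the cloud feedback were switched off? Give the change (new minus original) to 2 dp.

Original: g = 0.691, ΔT = 2.41/(1−0.691) = 7.7994 K.
Without cloud: g' = 0.634, ΔT' = 2.41/(1−0.634) = 6.5847 K.
Change = 6.5847 − 7.7994 = -1.21 K.

-1.21 K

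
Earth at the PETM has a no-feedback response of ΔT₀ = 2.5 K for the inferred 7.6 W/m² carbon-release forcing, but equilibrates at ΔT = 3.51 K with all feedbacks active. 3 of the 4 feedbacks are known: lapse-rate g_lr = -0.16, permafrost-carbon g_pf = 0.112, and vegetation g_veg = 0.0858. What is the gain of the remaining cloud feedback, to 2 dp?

Amplification A = ΔT/ΔT₀ = 3.51/2.5 = 1.404.
Total gain g = 1 − 1/A = 1 − 1/1.404 = 0.2877.
Known gains sum to -0.16 + 0.112 + 0.0858 = 0.0378.
g_cld = 0.2877 − 0.0378 = 0.25.

0.25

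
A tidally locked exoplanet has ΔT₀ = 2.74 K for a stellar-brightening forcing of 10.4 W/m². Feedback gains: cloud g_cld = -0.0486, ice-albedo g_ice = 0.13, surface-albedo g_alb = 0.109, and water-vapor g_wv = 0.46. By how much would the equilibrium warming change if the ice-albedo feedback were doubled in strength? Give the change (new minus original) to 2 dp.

Original: g = 0.6504, ΔT = 2.74/(1−0.6504) = 7.8375 K.
With doubled ice-albedo: g' = 0.7804, ΔT' = 2.74/(1−0.7804) = 12.4772 K.
Change = 12.4772 − 7.8375 = 4.64 K.

4.64 K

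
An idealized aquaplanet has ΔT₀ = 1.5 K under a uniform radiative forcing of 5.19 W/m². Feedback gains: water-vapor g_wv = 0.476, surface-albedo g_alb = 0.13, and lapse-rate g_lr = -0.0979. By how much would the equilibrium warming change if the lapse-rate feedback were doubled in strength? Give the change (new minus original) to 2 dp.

Original: g = 0.5081, ΔT = 1.5/(1−0.5081) = 3.0494 K.
With doubled lapse-rate: g' = 0.4102, ΔT' = 1.5/(1−0.4102) = 2.5432 K.
Change = 2.5432 − 3.0494 = -0.51 K.

-0.51 K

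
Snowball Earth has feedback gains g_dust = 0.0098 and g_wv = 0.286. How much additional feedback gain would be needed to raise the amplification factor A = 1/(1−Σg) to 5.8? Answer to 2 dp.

Current total gain = 0.2958.
Target gain for A = 5.8: g* = 1 − 1/5.8 = 0.8276.
Additional gain needed = 0.8276 − 0.2958 = 0.53.

0.53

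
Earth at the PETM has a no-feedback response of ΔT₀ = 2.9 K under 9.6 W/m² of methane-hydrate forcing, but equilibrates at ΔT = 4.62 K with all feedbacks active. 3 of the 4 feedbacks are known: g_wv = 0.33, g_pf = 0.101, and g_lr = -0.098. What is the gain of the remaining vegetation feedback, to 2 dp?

Amplification A = ΔT/ΔT₀ = 4.62/2.9 = 1.593.
Total gain g = 1 − 1/A = 1 − 1/1.593 = 0.3723.
Known gains sum to 0.33 + 0.101 − 0.098 = 0.333.
g_veg = 0.3723 − 0.333 = 0.04.

0.04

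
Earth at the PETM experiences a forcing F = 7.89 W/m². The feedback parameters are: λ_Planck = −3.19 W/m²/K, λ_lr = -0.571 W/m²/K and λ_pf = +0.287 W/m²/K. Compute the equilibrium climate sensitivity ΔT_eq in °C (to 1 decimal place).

2.3 °C

Net feedback parameter λ = (−3.19) + (-0.571) + (+0.287) = -3.474 W/m²/K.
ΔT = −F/λ = −7.89/(-3.474) = 2.3 °C.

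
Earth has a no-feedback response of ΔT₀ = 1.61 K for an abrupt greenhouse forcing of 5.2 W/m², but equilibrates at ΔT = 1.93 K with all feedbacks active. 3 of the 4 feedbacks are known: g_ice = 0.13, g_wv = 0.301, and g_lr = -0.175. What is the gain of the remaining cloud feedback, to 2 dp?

-0.09

Amplification A = ΔT/ΔT₀ = 1.93/1.61 = 1.199.
Total gain g = 1 − 1/A = 1 − 1/1.199 = 0.166.
Known gains sum to 0.13 + 0.301 − 0.175 = 0.256.
g_cld = 0.166 − 0.256 = -0.09.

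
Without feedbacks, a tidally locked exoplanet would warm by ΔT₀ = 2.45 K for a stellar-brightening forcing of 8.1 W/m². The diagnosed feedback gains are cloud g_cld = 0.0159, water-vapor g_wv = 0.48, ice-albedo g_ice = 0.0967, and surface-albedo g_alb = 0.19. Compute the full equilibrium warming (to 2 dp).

Total gain g = 0.0159 + 0.48 + 0.0967 + 0.19 = 0.7826.
Amplification A = 1/(1 − 0.7826) = 4.6.
ΔT = 2.45 × 4.6 = 11.27 K.

11.27 K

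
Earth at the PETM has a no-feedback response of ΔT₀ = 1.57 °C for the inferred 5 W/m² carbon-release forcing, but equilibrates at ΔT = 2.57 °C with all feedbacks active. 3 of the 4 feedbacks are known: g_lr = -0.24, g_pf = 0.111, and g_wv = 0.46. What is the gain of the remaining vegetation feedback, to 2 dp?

Amplification A = ΔT/ΔT₀ = 2.57/1.57 = 1.637.
Total gain g = 1 − 1/A = 1 − 1/1.637 = 0.3891.
Known gains sum to -0.24 + 0.111 + 0.46 = 0.331.
g_veg = 0.3891 − 0.331 = 0.06.

0.06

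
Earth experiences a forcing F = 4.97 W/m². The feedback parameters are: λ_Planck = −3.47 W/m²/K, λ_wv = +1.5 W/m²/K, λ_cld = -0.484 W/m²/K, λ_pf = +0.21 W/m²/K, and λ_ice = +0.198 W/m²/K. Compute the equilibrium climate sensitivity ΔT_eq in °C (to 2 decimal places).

Net feedback parameter λ = (−3.47) + (+1.5) + (-0.484) + (+0.21) + (+0.198) = -2.046 W/m²/K.
ΔT = −F/λ = −4.97/(-2.046) = 2.43 °C.

2.43 °C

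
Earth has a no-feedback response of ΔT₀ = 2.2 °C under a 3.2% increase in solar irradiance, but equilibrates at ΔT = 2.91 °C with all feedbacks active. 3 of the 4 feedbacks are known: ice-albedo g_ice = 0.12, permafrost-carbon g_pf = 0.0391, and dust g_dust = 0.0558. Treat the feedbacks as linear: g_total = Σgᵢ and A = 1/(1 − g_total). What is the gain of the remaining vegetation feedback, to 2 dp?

Amplification A = ΔT/ΔT₀ = 2.91/2.2 = 1.323.
Total gain g = 1 − 1/A = 1 − 1/1.323 = 0.2441.
Known gains sum to 0.12 + 0.0391 + 0.0558 = 0.2149.
g_veg = 0.2441 − 0.2149 = 0.03.

0.03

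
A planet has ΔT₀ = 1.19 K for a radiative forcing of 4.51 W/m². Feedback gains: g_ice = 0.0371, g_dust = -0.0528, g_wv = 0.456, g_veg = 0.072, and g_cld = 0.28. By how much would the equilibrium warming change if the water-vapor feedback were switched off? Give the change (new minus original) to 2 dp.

Original: g = 0.7923, ΔT = 1.19/(1−0.7923) = 5.7294 K.
Without water-vapor: g' = 0.3363, ΔT' = 1.19/(1−0.3363) = 1.7930 K.
Change = 1.7930 − 5.7294 = -3.94 K.

-3.94 K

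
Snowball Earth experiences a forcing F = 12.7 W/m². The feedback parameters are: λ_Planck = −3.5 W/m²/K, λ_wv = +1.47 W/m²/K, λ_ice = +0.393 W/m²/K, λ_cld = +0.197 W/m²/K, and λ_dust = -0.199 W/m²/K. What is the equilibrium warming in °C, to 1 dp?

7.7 °C

Net feedback parameter λ = (−3.5) + (+1.47) + (+0.393) + (+0.197) + (-0.199) = -1.639 W/m²/K.
ΔT = −F/λ = −12.7/(-1.639) = 7.7 °C.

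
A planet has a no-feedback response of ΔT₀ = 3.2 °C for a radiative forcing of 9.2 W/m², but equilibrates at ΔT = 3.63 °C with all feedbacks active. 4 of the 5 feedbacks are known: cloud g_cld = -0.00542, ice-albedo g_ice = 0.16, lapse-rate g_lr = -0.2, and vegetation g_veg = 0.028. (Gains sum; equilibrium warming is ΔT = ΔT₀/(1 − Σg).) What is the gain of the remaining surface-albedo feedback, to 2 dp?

Amplification A = ΔT/ΔT₀ = 3.63/3.2 = 1.134.
Total gain g = 1 − 1/A = 1 − 1/1.134 = 0.1182.
Known gains sum to -0.00542 + 0.16 − 0.2 + 0.028 = -0.01742.
g_alb = 0.1182 + 0.01742 = 0.14.

0.14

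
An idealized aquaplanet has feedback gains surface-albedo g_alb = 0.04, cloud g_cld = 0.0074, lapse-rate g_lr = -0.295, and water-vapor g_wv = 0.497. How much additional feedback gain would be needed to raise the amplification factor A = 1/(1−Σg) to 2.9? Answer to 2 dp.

0.41

Current total gain = 0.2494.
Target gain for A = 2.9: g* = 1 − 1/2.9 = 0.6552.
Additional gain needed = 0.6552 − 0.2494 = 0.41.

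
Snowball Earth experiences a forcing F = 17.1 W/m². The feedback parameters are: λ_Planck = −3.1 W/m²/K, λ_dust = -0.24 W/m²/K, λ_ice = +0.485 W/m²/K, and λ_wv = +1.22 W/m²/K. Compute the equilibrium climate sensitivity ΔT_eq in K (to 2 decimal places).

10.46 K

Net feedback parameter λ = (−3.1) + (-0.24) + (+0.485) + (+1.22) = -1.635 W/m²/K.
ΔT = −F/λ = −17.1/(-1.635) = 10.46 K.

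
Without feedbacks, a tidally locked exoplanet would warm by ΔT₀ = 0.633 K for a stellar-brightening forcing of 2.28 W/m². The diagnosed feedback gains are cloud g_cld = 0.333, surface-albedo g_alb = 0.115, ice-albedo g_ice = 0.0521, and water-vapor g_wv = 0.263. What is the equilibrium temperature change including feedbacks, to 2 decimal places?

Total gain g = 0.333 + 0.115 + 0.0521 + 0.263 = 0.7631.
Amplification A = 1/(1 − 0.7631) = 4.221.
ΔT = 0.633 × 4.221 = 2.67 K.

2.67 K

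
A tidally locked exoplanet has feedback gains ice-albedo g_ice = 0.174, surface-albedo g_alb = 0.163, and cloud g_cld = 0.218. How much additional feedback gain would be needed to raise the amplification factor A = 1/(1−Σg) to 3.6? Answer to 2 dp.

Current total gain = 0.555.
Target gain for A = 3.6: g* = 1 − 1/3.6 = 0.7222.
Additional gain needed = 0.7222 − 0.555 = 0.17.

0.17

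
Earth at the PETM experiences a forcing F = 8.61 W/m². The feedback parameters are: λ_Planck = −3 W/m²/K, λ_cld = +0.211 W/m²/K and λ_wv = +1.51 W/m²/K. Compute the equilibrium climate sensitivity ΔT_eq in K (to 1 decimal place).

Net feedback parameter λ = (−3) + (+0.211) + (+1.51) = -1.279 W/m²/K.
ΔT = −F/λ = −8.61/(-1.279) = 6.7 K.

6.7 K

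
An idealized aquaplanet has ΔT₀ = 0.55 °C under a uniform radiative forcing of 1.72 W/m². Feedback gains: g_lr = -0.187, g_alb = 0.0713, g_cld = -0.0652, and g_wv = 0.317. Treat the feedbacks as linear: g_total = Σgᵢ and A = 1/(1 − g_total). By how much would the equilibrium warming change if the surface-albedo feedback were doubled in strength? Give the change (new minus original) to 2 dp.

Original: g = 0.1361, ΔT = 0.55/(1−0.1361) = 0.6366 °C.
With doubled surface-albedo: g' = 0.2074, ΔT' = 0.55/(1−0.2074) = 0.6939 °C.
Change = 0.6939 − 0.6366 = 0.06 °C.

0.06 °C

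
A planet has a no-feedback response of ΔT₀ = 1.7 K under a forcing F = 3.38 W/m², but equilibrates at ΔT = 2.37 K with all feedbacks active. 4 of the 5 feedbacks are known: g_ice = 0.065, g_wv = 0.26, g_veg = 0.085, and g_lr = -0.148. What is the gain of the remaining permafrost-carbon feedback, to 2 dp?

0.02

Amplification A = ΔT/ΔT₀ = 2.37/1.7 = 1.394.
Total gain g = 1 − 1/A = 1 − 1/1.394 = 0.2826.
Known gains sum to 0.065 + 0.26 + 0.085 − 0.148 = 0.262.
g_pf = 0.2826 − 0.262 = 0.02.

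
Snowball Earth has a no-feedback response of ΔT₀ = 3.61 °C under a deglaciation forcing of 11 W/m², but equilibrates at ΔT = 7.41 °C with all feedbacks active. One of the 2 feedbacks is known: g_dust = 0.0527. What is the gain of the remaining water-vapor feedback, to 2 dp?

0.46

Amplification A = ΔT/ΔT₀ = 7.41/3.61 = 2.053.
Total gain g = 1 − 1/A = 1 − 1/2.053 = 0.5129.
The known gain is 0.0527.
g_wv = 0.5129 − 0.0527 = 0.46.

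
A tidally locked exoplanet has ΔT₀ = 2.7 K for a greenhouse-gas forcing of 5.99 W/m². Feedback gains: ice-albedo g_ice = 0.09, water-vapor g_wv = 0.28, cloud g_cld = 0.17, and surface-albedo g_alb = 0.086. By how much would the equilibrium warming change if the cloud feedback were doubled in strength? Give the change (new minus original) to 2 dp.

6.02 K

Original: g = 0.626, ΔT = 2.7/(1−0.626) = 7.2193 K.
With doubled cloud: g' = 0.796, ΔT' = 2.7/(1−0.796) = 13.2353 K.
Change = 13.2353 − 7.2193 = 6.02 K.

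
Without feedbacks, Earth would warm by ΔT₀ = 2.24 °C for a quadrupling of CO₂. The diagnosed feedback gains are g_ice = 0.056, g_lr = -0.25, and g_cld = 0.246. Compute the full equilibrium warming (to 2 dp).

2.36 °C

Total gain g = 0.056 − 0.25 + 0.246 = 0.052.
Amplification A = 1/(1 − 0.052) = 1.055.
ΔT = 2.24 × 1.055 = 2.36 °C.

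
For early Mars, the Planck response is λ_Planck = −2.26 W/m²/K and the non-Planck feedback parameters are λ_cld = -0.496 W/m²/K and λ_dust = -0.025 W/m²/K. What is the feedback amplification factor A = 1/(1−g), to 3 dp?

Convert to gains: g_cld = -0.496/2.26 = -0.2195; g_dust = -0.025/2.26 = -0.01106.
Total gain g = -0.23056.
A = 1/(1 + 0.23056) = 0.813.

0.813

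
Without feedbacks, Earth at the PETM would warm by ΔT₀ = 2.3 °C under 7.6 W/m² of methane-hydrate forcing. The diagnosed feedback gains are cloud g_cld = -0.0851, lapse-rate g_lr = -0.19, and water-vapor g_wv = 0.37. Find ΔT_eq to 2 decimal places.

Total gain g = -0.0851 − 0.19 + 0.37 = 0.0949.
Amplification A = 1/(1 − 0.0949) = 1.105.
ΔT = 2.3 × 1.105 = 2.54 °C.

2.54 °C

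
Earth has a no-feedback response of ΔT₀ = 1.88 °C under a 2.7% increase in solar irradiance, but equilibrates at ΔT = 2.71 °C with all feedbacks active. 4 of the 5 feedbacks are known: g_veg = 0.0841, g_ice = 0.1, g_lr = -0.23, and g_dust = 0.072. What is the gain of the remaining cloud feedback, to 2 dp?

0.28

Amplification A = ΔT/ΔT₀ = 2.71/1.88 = 1.441.
Total gain g = 1 − 1/A = 1 − 1/1.441 = 0.306.
Known gains sum to 0.0841 + 0.1 − 0.23 + 0.072 = 0.0261.
g_cld = 0.306 − 0.0261 = 0.28.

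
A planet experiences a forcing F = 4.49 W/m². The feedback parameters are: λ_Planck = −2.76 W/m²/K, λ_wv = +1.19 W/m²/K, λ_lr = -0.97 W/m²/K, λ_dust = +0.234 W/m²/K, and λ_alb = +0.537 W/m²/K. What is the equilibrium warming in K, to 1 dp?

Net feedback parameter λ = (−2.76) + (+1.19) + (-0.97) + (+0.234) + (+0.537) = -1.769 W/m²/K.
ΔT = −F/λ = −4.49/(-1.769) = 2.5 K.

2.5 K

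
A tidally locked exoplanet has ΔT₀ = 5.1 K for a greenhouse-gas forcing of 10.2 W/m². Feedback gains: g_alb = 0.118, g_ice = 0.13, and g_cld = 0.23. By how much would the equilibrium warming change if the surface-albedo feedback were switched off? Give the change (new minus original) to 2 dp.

Original: g = 0.478, ΔT = 5.1/(1−0.478) = 9.7701 K.
Without surface-albedo: g' = 0.36, ΔT' = 5.1/(1−0.36) = 7.9687 K.
Change = 7.9687 − 9.7701 = -1.80 K.

-1.80 K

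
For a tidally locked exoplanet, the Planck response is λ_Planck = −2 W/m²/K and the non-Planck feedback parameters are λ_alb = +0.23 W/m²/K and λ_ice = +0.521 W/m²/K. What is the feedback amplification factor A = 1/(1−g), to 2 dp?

Convert to gains: g_alb = 0.23/2 = 0.115; g_ice = 0.521/2 = 0.2605.
Total gain g = 0.3755.
A = 1/(1 − 0.3755) = 1.60.

1.60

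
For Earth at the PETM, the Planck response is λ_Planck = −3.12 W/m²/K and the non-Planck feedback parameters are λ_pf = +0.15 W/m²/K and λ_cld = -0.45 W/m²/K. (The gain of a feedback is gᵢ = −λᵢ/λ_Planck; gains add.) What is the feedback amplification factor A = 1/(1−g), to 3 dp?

0.912

Convert to gains: g_pf = 0.15/3.12 = 0.04808; g_cld = -0.45/3.12 = -0.1442.
Total gain g = -0.09612.
A = 1/(1 + 0.09612) = 0.912.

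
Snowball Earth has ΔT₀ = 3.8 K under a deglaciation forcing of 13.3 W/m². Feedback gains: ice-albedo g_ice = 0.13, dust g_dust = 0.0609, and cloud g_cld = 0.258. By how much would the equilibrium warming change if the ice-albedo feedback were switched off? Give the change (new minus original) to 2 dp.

Original: g = 0.4489, ΔT = 3.8/(1−0.4489) = 6.8953 K.
Without ice-albedo: g' = 0.3189, ΔT' = 3.8/(1−0.3189) = 5.5792 K.
Change = 5.5792 − 6.8953 = -1.32 K.

-1.32 K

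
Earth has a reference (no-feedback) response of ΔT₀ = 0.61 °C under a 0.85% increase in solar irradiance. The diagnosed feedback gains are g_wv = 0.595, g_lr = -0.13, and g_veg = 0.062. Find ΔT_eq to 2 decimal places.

Total gain g = 0.595 − 0.13 + 0.062 = 0.527.
Amplification A = 1/(1 − 0.527) = 2.114.
ΔT = 0.61 × 2.114 = 1.29 °C.

1.29 °C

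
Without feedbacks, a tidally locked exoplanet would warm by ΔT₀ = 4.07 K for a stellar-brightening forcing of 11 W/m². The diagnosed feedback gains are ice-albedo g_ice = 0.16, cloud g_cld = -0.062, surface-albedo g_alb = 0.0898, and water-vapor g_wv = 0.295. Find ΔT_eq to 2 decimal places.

7.87 K

Total gain g = 0.16 − 0.062 + 0.0898 + 0.295 = 0.4828.
Amplification A = 1/(1 − 0.4828) = 1.933.
ΔT = 4.07 × 1.933 = 7.87 K.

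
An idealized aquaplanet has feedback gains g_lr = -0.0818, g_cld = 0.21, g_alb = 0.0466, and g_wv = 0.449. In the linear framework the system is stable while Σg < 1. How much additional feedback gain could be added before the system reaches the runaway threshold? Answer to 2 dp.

0.38

Current total gain = -0.0818 + 0.21 + 0.0466 + 0.449 = 0.6238.
Margin to runaway = 1 − 0.6238 = 0.38.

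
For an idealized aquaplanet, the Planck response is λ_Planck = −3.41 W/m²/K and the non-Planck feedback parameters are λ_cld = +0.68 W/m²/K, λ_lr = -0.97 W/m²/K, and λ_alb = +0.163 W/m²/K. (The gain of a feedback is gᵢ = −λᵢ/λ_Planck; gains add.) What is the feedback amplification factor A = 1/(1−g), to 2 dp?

Convert to gains: g_cld = 0.68/3.41 = 0.1994; g_lr = -0.97/3.41 = -0.2845; g_alb = 0.163/3.41 = 0.0478.
Total gain g = -0.0373.
A = 1/(1 + 0.0373) = 0.96.

0.96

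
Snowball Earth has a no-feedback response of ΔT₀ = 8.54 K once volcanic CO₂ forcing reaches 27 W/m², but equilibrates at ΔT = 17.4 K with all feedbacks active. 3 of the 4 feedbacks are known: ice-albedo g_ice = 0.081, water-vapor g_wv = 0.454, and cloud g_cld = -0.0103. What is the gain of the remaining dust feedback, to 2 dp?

Amplification A = ΔT/ΔT₀ = 17.4/8.54 = 2.037.
Total gain g = 1 − 1/A = 1 − 1/2.037 = 0.5091.
Known gains sum to 0.081 + 0.454 − 0.0103 = 0.5247.
g_dust = 0.5091 − 0.5247 = -0.02.

-0.02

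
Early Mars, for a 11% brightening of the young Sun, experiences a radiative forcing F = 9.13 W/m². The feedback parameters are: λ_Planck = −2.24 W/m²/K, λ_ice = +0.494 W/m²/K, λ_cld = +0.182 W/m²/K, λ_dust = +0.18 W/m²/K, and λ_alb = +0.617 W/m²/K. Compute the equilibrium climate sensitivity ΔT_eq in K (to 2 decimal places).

11.90 K

Net feedback parameter λ = (−2.24) + (+0.494) + (+0.182) + (+0.18) + (+0.617) = -0.767 W/m²/K.
ΔT = −F/λ = −9.13/(-0.767) = 11.90 K.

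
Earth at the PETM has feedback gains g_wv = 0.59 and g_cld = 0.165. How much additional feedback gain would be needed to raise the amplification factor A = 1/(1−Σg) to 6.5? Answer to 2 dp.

Current total gain = 0.755.
Target gain for A = 6.5: g* = 1 − 1/6.5 = 0.8462.
Additional gain needed = 0.8462 − 0.755 = 0.09.

0.09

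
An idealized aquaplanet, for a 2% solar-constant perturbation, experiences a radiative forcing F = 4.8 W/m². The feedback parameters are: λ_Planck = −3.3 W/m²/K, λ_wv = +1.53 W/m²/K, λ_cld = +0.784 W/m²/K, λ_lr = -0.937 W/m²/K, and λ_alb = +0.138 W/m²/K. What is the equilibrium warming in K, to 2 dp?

Net feedback parameter λ = (−3.3) + (+1.53) + (+0.784) + (-0.937) + (+0.138) = -1.785 W/m²/K.
ΔT = −F/λ = −4.8/(-1.785) = 2.69 K.

2.69 K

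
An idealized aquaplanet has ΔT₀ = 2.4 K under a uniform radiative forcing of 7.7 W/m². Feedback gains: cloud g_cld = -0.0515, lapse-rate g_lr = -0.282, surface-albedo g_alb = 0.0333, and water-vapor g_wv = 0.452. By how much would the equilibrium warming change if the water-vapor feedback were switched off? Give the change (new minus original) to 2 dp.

-0.98 K

Original: g = 0.1518, ΔT = 2.4/(1−0.1518) = 2.8295 K.
Without water-vapor: g' = -0.3002, ΔT' = 2.4/(1+0.3002) = 1.8459 K.
Change = 1.8459 − 2.8295 = -0.98 K.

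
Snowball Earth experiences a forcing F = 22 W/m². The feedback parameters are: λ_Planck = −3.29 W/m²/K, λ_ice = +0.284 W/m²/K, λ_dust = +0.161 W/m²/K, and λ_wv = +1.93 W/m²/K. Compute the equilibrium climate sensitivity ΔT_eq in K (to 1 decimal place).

24.0 K

Net feedback parameter λ = (−3.29) + (+0.284) + (+0.161) + (+1.93) = -0.915 W/m²/K.
ΔT = −F/λ = −22/(-0.915) = 24.0 K.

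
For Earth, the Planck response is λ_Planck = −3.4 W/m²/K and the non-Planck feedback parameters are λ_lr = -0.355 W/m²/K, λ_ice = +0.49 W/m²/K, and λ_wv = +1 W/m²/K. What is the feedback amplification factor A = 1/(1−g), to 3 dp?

1.501

Convert to gains: g_lr = -0.355/3.4 = -0.1044; g_ice = 0.49/3.4 = 0.1441; g_wv = 1/3.4 = 0.2941.
Total gain g = 0.3338.
A = 1/(1 − 0.3338) = 1.501.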